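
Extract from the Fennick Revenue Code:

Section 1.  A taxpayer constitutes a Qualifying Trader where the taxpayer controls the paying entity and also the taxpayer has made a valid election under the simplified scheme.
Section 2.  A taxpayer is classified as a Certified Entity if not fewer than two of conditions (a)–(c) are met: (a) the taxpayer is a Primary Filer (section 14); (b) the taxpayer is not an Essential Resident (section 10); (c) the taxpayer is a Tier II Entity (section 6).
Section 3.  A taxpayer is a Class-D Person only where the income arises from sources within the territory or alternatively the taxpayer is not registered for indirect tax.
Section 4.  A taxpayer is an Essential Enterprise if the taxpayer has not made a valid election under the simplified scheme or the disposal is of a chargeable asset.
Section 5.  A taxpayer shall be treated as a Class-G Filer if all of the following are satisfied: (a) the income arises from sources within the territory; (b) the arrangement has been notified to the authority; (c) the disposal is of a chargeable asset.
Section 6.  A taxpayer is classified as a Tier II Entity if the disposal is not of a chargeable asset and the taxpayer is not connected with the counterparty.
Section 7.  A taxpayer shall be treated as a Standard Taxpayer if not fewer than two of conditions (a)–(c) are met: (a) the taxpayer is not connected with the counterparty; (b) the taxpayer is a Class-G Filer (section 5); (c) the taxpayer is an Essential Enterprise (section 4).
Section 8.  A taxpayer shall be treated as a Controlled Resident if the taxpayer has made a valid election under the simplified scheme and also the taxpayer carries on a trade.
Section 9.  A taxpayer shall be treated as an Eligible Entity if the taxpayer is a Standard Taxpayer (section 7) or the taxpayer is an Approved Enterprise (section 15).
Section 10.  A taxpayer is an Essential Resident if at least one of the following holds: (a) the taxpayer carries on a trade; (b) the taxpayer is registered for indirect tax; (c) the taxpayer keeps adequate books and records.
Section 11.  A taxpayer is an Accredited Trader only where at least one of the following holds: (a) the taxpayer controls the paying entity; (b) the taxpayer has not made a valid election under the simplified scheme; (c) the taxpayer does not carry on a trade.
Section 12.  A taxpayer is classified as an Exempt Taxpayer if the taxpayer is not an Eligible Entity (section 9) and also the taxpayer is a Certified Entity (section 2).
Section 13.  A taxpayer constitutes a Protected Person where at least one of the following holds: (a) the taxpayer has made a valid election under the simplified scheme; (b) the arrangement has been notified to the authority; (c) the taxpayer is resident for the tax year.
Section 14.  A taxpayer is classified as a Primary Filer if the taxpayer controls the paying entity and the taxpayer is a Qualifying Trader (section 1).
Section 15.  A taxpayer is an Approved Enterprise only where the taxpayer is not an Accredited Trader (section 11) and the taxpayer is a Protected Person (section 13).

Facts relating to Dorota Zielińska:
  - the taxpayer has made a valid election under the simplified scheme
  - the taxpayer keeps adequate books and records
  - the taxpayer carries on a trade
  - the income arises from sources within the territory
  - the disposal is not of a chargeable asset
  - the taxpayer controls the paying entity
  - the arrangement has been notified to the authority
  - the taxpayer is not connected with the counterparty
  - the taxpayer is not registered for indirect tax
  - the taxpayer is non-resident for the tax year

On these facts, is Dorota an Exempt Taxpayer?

Yes

Under section 5: the income arises from sources within the territory? yes; and the arrangement has been notified to the authority? yes; and the disposal is of a chargeable asset? no. So the taxpayer is not a Class-G Filer.
Under section 4: the taxpayer has not made a valid election under the simplified scheme? no; or the disposal is of a chargeable asset? no. So the taxpayer is not an Essential Enterprise.
Under section 7: the taxpayer is not connected with the counterparty? yes; Class-G Filer (section 5)? no; Essential Enterprise (section 4)? no — 1 of 3 hold (need ≥2) → not satisfied.
Under section 11: the taxpayer controls the paying entity? yes; or the taxpayer has not made a valid election under the simplified scheme? no; or the taxpayer does not carry on a trade? no. So the taxpayer is an Accredited Trader.
Under section 13: the taxpayer has made a valid election under the simplified scheme? yes; or the arrangement has been notified to the authority? yes; or the taxpayer is resident for the tax year? no. So the taxpayer is a Protected Person.
Under section 15: not an Accredited Trader (section 11)? no; and Protected Person (section 13)? yes. So the taxpayer is not an Approved Enterprise.
Under section 9: Standard Taxpayer (section 7)? no; or Approved Enterprise (section 15)? no. So the taxpayer is not an Eligible Entity.
Under section 1: the taxpayer controls the paying entity? yes; and the taxpayer has made a valid election under the simplified scheme? yes. So the taxpayer is a Qualifying Trader.
Under section 14: the taxpayer controls the paying entity? yes; and Qualifying Trader (section 1)? yes. So the taxpayer is a Primary Filer.
Under section 10: the taxpayer carries on a trade? yes; or the taxpayer is registered for indirect tax? no; or the taxpayer keeps adequate books and records? yes. So the taxpayer is an Essential Resident.
Under section 6: the disposal is not of a chargeable asset? yes; and the taxpayer is not connected with the counterparty? yes. So the taxpayer is a Tier II Entity.
Under section 2: Primary Filer (section 14)? yes; not an Essential Resident (section 10)? no; Tier II Entity (section 6)? yes — 2 of 3 hold (need ≥2) → satisfied.
Under section 12: not an Eligible Entity (section 9)? yes; and Certified Entity (section 2)? yes. So the taxpayer is an Exempt Taxpayer.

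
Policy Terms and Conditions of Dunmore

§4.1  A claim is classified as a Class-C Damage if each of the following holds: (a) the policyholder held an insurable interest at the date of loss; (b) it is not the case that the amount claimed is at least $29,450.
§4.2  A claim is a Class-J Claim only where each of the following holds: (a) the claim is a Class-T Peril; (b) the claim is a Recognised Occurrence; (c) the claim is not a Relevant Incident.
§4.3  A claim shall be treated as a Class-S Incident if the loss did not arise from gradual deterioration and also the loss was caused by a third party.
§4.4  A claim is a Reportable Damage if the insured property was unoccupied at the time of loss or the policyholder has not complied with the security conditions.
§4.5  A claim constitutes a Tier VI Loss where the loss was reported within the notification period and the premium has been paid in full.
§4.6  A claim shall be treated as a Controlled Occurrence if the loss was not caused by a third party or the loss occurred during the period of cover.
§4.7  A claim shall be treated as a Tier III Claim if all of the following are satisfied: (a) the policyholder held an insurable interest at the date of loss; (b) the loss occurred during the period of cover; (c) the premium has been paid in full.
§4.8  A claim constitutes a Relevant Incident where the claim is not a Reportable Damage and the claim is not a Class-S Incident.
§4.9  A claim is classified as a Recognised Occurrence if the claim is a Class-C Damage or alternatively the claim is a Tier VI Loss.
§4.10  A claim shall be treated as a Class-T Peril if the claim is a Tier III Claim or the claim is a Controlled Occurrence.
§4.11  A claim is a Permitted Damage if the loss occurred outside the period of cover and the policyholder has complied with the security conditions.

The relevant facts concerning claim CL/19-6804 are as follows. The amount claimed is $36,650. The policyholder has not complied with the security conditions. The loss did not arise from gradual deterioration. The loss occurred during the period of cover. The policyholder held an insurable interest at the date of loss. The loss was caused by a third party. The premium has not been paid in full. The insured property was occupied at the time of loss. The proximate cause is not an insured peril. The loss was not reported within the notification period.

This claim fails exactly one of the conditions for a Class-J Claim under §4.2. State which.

§4.7 — Tier III Claim: [the policyholder held an insurable interest at the date of loss? yes] AND [the loss occurred during the period of cover? yes] AND [the premium has been paid in full? no] → not satisfied.
§4.6 — Controlled Occurrence: [the loss was not caused by a third party? no] OR [the loss occurred during the period of cover? yes] → satisfied.
§4.10 — Class-T Peril: [Tier III Claim (§4.7)? no] OR [Controlled Occurrence (§4.6)? yes] → satisfied.
§4.1 — Class-C Damage: [the policyholder held an insurable interest at the date of loss? yes] AND [amount claimed: $36,650 ≥ $29,450? yes, so negated condition no] → not satisfied.
§4.5 — Tier VI Loss: [the loss was reported within the notification period? no] AND [the premium has been paid in full? no] → not satisfied.
§4.9 — Recognised Occurrence: [Class-C Damage (§4.1)? no] OR [Tier VI Loss (§4.5)? no] → not satisfied.
§4.4 — Reportable Damage: [the insured property was unoccupied at the time of loss? no] OR [the policyholder has not complied with the security conditions? yes] → satisfied.
§4.3 — Class-S Incident: [the loss did not arise from gradual deterioration? yes] AND [the loss was caused by a third party? yes] → satisfied.
§4.8 — Relevant Incident: [not a Reportable Damage (§4.4)? no] AND [not a Class-S Incident (§4.3)? no] → not satisfied.
§4.2 — Class-J Claim: [Class-T Peril (§4.10)? yes] AND [Recognised Occurrence (§4.9)? no] AND [not a Relevant Incident (§4.8)? yes] → not satisfied.

Recognised Occurrence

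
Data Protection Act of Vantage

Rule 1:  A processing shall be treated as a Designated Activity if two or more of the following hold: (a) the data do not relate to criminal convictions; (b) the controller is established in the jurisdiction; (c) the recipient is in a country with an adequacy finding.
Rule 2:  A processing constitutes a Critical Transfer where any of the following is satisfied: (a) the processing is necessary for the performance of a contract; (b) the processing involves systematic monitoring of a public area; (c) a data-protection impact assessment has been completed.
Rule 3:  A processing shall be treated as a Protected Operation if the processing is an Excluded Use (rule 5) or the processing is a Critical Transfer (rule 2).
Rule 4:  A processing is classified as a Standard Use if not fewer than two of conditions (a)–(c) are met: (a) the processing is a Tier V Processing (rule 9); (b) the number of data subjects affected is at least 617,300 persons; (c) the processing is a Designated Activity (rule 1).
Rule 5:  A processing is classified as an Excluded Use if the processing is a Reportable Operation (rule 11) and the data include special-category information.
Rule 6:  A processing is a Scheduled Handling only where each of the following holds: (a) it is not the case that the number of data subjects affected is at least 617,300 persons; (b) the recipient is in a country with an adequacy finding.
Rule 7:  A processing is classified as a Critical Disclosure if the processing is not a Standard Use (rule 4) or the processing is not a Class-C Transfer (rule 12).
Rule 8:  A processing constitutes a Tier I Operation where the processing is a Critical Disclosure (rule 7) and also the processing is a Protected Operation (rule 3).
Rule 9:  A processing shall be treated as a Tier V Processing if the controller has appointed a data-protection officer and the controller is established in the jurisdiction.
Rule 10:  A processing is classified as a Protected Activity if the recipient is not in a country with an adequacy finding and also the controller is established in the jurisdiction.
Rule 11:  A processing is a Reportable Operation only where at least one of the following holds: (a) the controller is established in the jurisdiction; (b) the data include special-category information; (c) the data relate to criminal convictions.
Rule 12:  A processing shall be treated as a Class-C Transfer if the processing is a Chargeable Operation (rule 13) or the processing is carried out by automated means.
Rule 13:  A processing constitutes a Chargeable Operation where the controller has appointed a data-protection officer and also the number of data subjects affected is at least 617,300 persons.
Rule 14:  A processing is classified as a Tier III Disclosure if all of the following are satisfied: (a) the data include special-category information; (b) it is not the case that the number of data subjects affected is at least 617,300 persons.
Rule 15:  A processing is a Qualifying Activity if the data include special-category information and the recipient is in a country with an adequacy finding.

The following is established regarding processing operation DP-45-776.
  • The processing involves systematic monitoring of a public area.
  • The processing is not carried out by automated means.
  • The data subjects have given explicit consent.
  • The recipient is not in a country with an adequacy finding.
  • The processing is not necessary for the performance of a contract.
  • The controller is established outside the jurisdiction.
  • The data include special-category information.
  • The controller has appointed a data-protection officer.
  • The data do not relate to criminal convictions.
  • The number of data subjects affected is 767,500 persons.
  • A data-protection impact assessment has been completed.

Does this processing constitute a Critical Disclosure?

rule 9 — Tier V Processing: [the controller has appointed a data-protection officer? yes] AND [the controller is established in the jurisdiction? no] → not satisfied.
rule 1 — Designated Activity: the data do not relate to criminal convictions? yes; the controller is established in the jurisdiction? no; the recipient is in a country with an adequacy finding? no — 1 of 3 hold (need ≥2) → not satisfied.
rule 4 — Standard Use: Tier V Processing (rule 9)? no; number of data subjects affected: 767,500 persons ≥ 617,300 persons? yes; Designated Activity (rule 1)? no — 1 of 3 hold (need ≥2) → not satisfied.
rule 13 — Chargeable Operation: [the controller has appointed a data-protection officer? yes] AND [number of data subjects affected: 767,500 persons ≥ 617,300 persons? yes] → satisfied.
rule 12 — Class-C Transfer: [Chargeable Operation (rule 13)? yes] OR [the processing is carried out by automated means? no] → satisfied.
rule 7 — Critical Disclosure: [not a Standard Use (rule 4)? yes] OR [not a Class-C Transfer (rule 12)? no] → satisfied.

Yes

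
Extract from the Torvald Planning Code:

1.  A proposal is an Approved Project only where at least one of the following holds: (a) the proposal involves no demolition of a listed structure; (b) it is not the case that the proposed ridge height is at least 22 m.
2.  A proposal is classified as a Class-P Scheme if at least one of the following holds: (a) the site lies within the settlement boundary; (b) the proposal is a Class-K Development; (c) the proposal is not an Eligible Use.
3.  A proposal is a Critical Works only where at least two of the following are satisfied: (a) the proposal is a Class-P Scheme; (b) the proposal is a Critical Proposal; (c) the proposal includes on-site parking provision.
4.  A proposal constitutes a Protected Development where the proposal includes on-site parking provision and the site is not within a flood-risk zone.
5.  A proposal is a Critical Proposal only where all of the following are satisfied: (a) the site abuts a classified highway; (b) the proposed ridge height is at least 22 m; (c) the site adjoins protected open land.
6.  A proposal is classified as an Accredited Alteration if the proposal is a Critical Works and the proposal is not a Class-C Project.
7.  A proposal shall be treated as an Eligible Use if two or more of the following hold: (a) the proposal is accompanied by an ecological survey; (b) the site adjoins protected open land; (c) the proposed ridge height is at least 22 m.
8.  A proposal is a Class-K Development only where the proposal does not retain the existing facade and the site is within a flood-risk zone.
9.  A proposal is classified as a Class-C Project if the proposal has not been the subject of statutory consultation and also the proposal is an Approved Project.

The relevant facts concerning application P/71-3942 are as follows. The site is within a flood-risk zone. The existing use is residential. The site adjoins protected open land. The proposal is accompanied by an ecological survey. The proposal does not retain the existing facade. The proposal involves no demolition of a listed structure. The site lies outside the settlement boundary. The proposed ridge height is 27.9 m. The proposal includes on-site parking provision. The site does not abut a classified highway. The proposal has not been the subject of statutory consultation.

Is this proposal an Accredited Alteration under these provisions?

No

Under paragraph 8: the proposal does not retain the existing facade? yes; and the site is within a flood-risk zone? yes. So the proposal is a Class-K Development.
Under paragraph 7: the proposal is accompanied by an ecological survey? yes; the site adjoins protected open land? yes; proposed ridge height: 27.9 m ≥ 22 m? yes — 3 of 3 hold (need ≥2) → satisfied.
Under paragraph 2: the site lies within the settlement boundary? no; or Class-K Development (paragraph 8)? yes; or not an Eligible Use (paragraph 7)? no. So the proposal is a Class-P Scheme.
Under paragraph 5: the site abuts a classified highway? no; and proposed ridge height: 27.9 m ≥ 22 m? yes; and the site adjoins protected open land? yes. So the proposal is not a Critical Proposal.
Under paragraph 3: Class-P Scheme (paragraph 2)? yes; Critical Proposal (paragraph 5)? no; the proposal includes on-site parking provision? yes — 2 of 3 hold (need ≥2) → satisfied.
Under paragraph 1: the proposal involves no demolition of a listed structure? yes; or proposed ridge height: 27.9 m ≥ 22 m? yes, so negated condition no. So the proposal is an Approved Project.
Under paragraph 9: the proposal has not been the subject of statutory consultation? yes; and Approved Project (paragraph 1)? yes. So the proposal is a Class-C Project.
Under paragraph 6: Critical Works (paragraph 3)? yes; and not a Class-C Project (paragraph 9)? no. So the proposal is not an Accredited Alteration.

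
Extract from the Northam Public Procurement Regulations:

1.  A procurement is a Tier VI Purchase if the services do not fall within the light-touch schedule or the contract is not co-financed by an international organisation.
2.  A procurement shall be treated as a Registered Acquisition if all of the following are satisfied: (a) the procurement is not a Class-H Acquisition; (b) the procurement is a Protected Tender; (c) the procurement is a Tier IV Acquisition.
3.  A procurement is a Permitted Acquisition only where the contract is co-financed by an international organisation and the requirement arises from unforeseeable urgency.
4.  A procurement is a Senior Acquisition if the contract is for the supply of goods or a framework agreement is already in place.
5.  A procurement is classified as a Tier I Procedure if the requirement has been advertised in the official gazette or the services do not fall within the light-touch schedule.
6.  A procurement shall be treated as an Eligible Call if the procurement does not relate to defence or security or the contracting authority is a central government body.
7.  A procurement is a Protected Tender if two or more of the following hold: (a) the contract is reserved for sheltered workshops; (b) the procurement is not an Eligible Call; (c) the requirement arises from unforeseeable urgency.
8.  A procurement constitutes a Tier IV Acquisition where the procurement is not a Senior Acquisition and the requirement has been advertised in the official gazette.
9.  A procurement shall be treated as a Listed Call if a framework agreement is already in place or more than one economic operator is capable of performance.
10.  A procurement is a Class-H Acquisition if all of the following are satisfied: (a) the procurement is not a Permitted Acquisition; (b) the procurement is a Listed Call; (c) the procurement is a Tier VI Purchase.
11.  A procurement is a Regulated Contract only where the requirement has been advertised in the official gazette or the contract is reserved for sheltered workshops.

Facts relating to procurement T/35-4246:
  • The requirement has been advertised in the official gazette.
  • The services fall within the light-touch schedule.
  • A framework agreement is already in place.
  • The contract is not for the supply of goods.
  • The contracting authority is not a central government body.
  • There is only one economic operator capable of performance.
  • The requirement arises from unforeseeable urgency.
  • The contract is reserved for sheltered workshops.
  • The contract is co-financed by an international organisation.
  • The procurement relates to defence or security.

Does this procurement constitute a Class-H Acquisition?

No

Under paragraph 3: the contract is co-financed by an international organisation? yes; and the requirement arises from unforeseeable urgency? yes. So the procurement is a Permitted Acquisition.
Under paragraph 9: a framework agreement is already in place? yes; or more than one economic operator is capable of performance? no. So the procurement is a Listed Call.
Under paragraph 1: the services do not fall within the light-touch schedule? no; or the contract is not co-financed by an international organisation? no. So the procurement is not a Tier VI Purchase.
Under paragraph 10: not a Permitted Acquisition (paragraph 3)? no; and Listed Call (paragraph 9)? yes; and Tier VI Purchase (paragraph 1)? no. So the procurement is not a Class-H Acquisition.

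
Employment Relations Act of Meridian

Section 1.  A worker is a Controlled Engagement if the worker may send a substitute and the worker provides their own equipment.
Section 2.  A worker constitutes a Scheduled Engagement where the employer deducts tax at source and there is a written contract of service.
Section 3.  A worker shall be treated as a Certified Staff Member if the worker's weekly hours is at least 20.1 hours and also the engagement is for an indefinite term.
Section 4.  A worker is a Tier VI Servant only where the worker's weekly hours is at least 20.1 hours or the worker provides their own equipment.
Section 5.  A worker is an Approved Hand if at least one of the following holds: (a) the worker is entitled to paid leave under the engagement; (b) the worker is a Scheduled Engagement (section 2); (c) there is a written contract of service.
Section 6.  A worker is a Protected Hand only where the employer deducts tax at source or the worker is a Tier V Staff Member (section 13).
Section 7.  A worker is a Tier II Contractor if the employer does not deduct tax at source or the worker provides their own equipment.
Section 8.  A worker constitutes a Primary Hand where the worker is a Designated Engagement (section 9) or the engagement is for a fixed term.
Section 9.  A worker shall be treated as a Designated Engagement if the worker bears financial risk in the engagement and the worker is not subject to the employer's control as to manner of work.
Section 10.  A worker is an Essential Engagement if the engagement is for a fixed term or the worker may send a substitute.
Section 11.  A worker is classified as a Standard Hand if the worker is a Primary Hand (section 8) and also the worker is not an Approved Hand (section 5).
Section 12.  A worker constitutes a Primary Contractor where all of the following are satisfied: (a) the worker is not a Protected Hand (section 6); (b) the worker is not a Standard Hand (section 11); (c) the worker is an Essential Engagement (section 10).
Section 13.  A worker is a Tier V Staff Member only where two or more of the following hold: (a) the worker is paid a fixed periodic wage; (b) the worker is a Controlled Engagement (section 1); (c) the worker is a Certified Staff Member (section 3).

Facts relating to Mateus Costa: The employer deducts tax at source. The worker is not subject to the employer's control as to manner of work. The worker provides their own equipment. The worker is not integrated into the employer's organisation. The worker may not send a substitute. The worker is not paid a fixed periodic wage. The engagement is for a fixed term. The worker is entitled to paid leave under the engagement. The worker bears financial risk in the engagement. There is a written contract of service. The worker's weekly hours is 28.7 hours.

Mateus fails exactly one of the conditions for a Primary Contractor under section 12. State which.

section 1 — Controlled Engagement: [the worker may send a substitute? no] AND [the worker provides their own equipment? yes] → not satisfied.
section 3 — Certified Staff Member: [worker's weekly hours: 28.7 hours ≥ 20.1 hours? yes] AND [the engagement is for an indefinite term? no] → not satisfied.
section 13 — Tier V Staff Member: the worker is paid a fixed periodic wage? no; Controlled Engagement (section 1)? no; Certified Staff Member (section 3)? no — 0 of 3 hold (need ≥2) → not satisfied.
section 6 — Protected Hand: [the employer deducts tax at source? yes] OR [Tier V Staff Member (section 13)? no] → satisfied.
section 9 — Designated Engagement: [the worker bears financial risk in the engagement? yes] AND [the worker is not subject to the employer's control as to manner of work? yes] → satisfied.
section 8 — Primary Hand: [Designated Engagement (section 9)? yes] OR [the engagement is for a fixed term? yes] → satisfied.
section 2 — Scheduled Engagement: [the employer deducts tax at source? yes] AND [there is a written contract of service? yes] → satisfied.
section 5 — Approved Hand: [the worker is entitled to paid leave under the engagement? yes] OR [Scheduled Engagement (section 2)? yes] OR [there is a written contract of service? yes] → satisfied.
section 11 — Standard Hand: [Primary Hand (section 8)? yes] AND [not an Approved Hand (section 5)? no] → not satisfied.
section 10 — Essential Engagement: [the engagement is for a fixed term? yes] OR [the worker may send a substitute? no] → satisfied.
section 12 — Primary Contractor: [not a Protected Hand (section 6)? no] AND [not a Standard Hand (section 11)? yes] AND [Essential Engagement (section 10)? yes] → not satisfied.

Protected Hand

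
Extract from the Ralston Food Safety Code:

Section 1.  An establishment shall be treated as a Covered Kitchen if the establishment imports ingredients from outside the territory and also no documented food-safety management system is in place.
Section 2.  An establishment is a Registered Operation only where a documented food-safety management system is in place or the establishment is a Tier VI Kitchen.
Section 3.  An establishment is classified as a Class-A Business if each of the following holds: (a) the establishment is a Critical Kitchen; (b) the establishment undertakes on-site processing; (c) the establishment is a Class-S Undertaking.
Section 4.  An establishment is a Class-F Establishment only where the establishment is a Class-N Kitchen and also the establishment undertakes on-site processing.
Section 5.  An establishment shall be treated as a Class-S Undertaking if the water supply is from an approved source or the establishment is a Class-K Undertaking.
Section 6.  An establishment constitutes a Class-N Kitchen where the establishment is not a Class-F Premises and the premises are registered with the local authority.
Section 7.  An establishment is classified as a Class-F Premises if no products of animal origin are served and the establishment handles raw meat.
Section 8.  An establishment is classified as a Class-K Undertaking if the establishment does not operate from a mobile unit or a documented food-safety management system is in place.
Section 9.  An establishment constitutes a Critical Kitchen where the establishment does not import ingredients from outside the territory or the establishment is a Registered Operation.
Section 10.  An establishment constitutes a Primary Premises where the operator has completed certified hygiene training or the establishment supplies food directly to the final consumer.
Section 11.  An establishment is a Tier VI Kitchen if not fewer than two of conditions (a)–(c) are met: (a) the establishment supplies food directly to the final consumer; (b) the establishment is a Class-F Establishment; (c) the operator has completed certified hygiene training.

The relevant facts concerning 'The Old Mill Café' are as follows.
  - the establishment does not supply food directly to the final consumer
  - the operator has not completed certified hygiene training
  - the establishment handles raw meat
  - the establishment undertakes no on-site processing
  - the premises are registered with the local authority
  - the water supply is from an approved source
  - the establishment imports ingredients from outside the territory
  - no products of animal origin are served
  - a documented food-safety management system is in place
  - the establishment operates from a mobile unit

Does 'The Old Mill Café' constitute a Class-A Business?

Under section 7: no products of animal origin are served? yes; and the establishment handles raw meat? yes. So the establishment is a Class-F Premises.
Under section 6: not a Class-F Premises (section 7)? no; and the premises are registered with the local authority? yes. So the establishment is not a Class-N Kitchen.
Under section 4: Class-N Kitchen (section 6)? no; and the establishment undertakes on-site processing? no. So the establishment is not a Class-F Establishment.
Under section 11: the establishment supplies food directly to the final consumer? no; Class-F Establishment (section 4)? no; the operator has completed certified hygiene training? no — 0 of 3 hold (need ≥2) → not satisfied.
Under section 2: a documented food-safety management system is in place? yes; or Tier VI Kitchen (section 11)? no. So the establishment is a Registered Operation.
Under section 9: the establishment does not import ingredients from outside the territory? no; or Registered Operation (section 2)? yes. So the establishment is a Critical Kitchen.
Under section 8: the establishment does not operate from a mobile unit? no; or a documented food-safety management system is in place? yes. So the establishment is a Class-K Undertaking.
Under section 5: the water supply is from an approved source? yes; or Class-K Undertaking (section 8)? yes. So the establishment is a Class-S Undertaking.
Under section 3: Critical Kitchen (section 9)? yes; and the establishment undertakes on-site processing? no; and Class-S Undertaking (section 5)? yes. So the establishment is not a Class-A Business.

No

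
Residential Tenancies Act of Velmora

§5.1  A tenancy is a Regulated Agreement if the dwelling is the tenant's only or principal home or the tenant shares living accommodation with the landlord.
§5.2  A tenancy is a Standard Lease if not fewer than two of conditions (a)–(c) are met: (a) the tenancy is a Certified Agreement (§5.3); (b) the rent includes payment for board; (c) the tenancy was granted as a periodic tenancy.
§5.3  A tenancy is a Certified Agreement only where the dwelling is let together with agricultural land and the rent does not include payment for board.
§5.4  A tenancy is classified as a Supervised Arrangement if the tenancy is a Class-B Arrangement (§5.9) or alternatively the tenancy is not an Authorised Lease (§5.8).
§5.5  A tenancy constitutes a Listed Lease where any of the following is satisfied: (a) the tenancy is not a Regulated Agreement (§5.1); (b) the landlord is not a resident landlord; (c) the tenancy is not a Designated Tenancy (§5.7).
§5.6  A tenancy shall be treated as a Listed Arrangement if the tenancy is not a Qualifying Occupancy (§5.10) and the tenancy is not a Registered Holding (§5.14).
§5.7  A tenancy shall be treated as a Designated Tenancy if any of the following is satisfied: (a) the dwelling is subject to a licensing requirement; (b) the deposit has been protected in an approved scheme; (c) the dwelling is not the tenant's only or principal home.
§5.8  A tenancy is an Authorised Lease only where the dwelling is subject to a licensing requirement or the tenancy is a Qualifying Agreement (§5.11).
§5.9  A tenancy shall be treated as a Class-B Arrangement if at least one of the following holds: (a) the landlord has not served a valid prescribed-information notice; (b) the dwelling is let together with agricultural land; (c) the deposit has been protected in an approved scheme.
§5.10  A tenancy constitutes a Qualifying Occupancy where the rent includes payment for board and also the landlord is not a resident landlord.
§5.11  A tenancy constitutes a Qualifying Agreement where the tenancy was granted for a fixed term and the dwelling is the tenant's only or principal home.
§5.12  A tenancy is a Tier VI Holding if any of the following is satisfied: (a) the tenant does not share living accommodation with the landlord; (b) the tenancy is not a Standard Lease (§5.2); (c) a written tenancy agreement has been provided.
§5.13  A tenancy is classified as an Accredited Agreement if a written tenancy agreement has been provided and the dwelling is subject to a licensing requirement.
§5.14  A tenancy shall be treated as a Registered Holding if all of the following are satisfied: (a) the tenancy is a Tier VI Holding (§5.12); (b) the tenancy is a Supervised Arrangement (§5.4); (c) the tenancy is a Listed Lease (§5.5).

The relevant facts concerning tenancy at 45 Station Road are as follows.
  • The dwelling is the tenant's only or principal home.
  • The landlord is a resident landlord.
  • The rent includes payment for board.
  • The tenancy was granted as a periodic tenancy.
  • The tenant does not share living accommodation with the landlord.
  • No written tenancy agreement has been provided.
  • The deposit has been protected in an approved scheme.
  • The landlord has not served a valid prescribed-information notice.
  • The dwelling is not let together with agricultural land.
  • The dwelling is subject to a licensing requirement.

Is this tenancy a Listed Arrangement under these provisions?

Yes

§5.10 — Qualifying Occupancy: [the rent includes payment for board? yes] AND [the landlord is not a resident landlord? no] → not satisfied.
§5.3 — Certified Agreement: [the dwelling is let together with agricultural land? no] AND [the rent does not include payment for board? no] → not satisfied.
§5.2 — Standard Lease: Certified Agreement (§5.3)? no; the rent includes payment for board? yes; the tenancy was granted as a periodic tenancy? yes — 2 of 3 hold (need ≥2) → satisfied.
§5.12 — Tier VI Holding: [the tenant does not share living accommodation with the landlord? yes] OR [not a Standard Lease (§5.2)? no] OR [a written tenancy agreement has been provided? no] → satisfied.
§5.9 — Class-B Arrangement: [the landlord has not served a valid prescribed-information notice? yes] OR [the dwelling is let together with agricultural land? no] OR [the deposit has been protected in an approved scheme? yes] → satisfied.
§5.11 — Qualifying Agreement: [the tenancy was granted for a fixed term? no] AND [the dwelling is the tenant's only or principal home? yes] → not satisfied.
§5.8 — Authorised Lease: [the dwelling is subject to a licensing requirement? yes] OR [Qualifying Agreement (§5.11)? no] → satisfied.
§5.4 — Supervised Arrangement: [Class-B Arrangement (§5.9)? yes] OR [not an Authorised Lease (§5.8)? no] → satisfied.
§5.1 — Regulated Agreement: [the dwelling is the tenant's only or principal home? yes] OR [the tenant shares living accommodation with the landlord? no] → satisfied.
§5.7 — Designated Tenancy: [the dwelling is subject to a licensing requirement? yes] OR [the deposit has been protected in an approved scheme? yes] OR [the dwelling is not the tenant's only or principal home? no] → satisfied.
§5.5 — Listed Lease: [not a Regulated Agreement (§5.1)? no] OR [the landlord is not a resident landlord? no] OR [not a Designated Tenancy (§5.7)? no] → not satisfied.
§5.14 — Registered Holding: [Tier VI Holding (§5.12)? yes] AND [Supervised Arrangement (§5.4)? yes] AND [Listed Lease (§5.5)? no] → not satisfied.
§5.6 — Listed Arrangement: [not a Qualifying Occupancy (§5.10)? yes] AND [not a Registered Holding (§5.14)? yes] → satisfied.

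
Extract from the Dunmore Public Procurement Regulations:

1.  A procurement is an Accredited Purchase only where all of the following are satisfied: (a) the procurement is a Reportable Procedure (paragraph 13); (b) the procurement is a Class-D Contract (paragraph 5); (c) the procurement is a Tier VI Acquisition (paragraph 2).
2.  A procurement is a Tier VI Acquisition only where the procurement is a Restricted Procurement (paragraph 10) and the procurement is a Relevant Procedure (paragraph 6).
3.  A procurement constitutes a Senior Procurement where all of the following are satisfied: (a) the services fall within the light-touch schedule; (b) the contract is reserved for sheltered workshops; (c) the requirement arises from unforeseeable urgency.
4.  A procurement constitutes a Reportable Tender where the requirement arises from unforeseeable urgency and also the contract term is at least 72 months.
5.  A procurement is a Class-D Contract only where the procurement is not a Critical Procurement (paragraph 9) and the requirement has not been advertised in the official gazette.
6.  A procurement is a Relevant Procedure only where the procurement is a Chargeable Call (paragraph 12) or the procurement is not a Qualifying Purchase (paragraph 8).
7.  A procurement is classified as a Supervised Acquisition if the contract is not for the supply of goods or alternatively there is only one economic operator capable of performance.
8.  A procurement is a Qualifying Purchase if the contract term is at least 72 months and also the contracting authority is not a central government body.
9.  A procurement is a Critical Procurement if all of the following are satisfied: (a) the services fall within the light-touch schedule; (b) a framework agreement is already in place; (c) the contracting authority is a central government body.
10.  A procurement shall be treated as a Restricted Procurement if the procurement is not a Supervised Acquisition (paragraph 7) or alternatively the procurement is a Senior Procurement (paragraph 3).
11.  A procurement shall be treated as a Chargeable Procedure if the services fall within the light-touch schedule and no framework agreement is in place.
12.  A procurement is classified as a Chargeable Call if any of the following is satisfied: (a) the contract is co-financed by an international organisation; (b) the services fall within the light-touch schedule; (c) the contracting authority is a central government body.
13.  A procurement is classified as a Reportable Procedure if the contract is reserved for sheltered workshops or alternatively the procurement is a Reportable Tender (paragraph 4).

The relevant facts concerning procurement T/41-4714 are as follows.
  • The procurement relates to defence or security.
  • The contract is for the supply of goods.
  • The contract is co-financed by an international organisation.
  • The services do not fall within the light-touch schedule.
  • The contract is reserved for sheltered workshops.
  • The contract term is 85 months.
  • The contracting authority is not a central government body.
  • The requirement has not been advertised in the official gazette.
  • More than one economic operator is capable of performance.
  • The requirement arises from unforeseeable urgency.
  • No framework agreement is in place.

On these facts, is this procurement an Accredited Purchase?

Yes

paragraph 4 — Reportable Tender: [the requirement arises from unforeseeable urgency? yes] AND [contract term: 85 months ≥ 72 months? yes] → satisfied.
paragraph 13 — Reportable Procedure: [the contract is reserved for sheltered workshops? yes] OR [Reportable Tender (paragraph 4)? yes] → satisfied.
paragraph 9 — Critical Procurement: [the services fall within the light-touch schedule? no] AND [a framework agreement is already in place? no] AND [the contracting authority is a central government body? no] → not satisfied.
paragraph 5 — Class-D Contract: [not a Critical Procurement (paragraph 9)? yes] AND [the requirement has not been advertised in the official gazette? yes] → satisfied.
paragraph 7 — Supervised Acquisition: [the contract is not for the supply of goods? no] OR [there is only one economic operator capable of performance? no] → not satisfied.
paragraph 3 — Senior Procurement: [the services fall within the light-touch schedule? no] AND [the contract is reserved for sheltered workshops? yes] AND [the requirement arises from unforeseeable urgency? yes] → not satisfied.
paragraph 10 — Restricted Procurement: [not a Supervised Acquisition (paragraph 7)? yes] OR [Senior Procurement (paragraph 3)? no] → satisfied.
paragraph 12 — Chargeable Call: [the contract is co-financed by an international organisation? yes] OR [the services fall within the light-touch schedule? no] OR [the contracting authority is a central government body? no] → satisfied.
paragraph 8 — Qualifying Purchase: [contract term: 85 months ≥ 72 months? yes] AND [the contracting authority is not a central government body? yes] → satisfied.
paragraph 6 — Relevant Procedure: [Chargeable Call (paragraph 12)? yes] OR [not a Qualifying Purchase (paragraph 8)? no] → satisfied.
paragraph 2 — Tier VI Acquisition: [Restricted Procurement (paragraph 10)? yes] AND [Relevant Procedure (paragraph 6)? yes] → satisfied.
paragraph 1 — Accredited Purchase: [Reportable Procedure (paragraph 13)? yes] AND [Class-D Contract (paragraph 5)? yes] AND [Tier VI Acquisition (paragraph 2)? yes] → satisfied.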